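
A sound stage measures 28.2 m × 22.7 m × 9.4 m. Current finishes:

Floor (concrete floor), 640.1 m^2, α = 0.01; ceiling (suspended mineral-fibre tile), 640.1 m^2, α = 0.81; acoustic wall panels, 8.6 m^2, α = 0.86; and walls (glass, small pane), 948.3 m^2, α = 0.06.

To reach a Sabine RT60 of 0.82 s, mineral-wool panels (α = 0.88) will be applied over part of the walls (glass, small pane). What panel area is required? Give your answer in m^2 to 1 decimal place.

722.3

Total absorption A₁ = 640.1*0.01 + 640.1*0.81 + 8.6*0.86 + 948.3*0.06
  = 6.401 + 518.481 + 7.396 + 56.898 = 589.176 m^2 sabins.
Required A₂ = 0.161·6017.316/0.82 = 1181.449 sabins.
Absorption to add: 1181.449 − 589.176 = 592.273 sabins.
Each m^2 of panel replacing the walls (glass, small pane) adds (0.88 − 0.06) = 0.82 sabins.
Area = ΔA/Δα = 592.273/0.82 = 722.3 m^2.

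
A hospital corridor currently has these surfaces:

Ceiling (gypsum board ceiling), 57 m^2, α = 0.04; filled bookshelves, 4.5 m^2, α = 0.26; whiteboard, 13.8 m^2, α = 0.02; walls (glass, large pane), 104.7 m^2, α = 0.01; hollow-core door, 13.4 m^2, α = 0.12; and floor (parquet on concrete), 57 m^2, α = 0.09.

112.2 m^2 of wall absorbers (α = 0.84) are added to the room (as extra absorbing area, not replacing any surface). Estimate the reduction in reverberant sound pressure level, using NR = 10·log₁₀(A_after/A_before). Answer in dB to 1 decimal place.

A_before = Σ Sᵢαᵢ = 57·0.04 + 4.5·0.26 + 13.8·0.02 + 104.7·0.01 + 13.4·0.12 + 57·0.09 = 11.511 sabins.
Added absorption = 112.2 × 0.84 = 94.248 sabins.
New total A_after = 105.759 sabins.
NR = 10·log₁₀(105.759/11.511) = 9.6 dB.

9.6 dB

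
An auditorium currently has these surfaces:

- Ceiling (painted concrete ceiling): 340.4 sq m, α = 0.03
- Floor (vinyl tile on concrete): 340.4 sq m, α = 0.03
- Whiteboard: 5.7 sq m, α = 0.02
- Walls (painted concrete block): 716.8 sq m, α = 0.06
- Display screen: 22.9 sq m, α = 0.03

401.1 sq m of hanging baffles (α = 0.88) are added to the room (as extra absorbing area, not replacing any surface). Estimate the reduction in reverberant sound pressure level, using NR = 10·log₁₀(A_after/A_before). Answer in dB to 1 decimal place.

Total absorption A_before = 340.4×0.03 + 340.4×0.03 + 5.7×0.02 + 716.8×0.06 + 22.9×0.03
  = 10.212 + 10.212 + 0.114 + 43.008 + 0.687 = 64.233 sq m sabins.
Treatment contributes 401.1·0.88 = 352.968 sabins.
A_after = 64.233 + 352.968 = 417.201 sabins.
NR = 10·log₁₀(417.201/64.233) = 8.1 dB.

8.1 dB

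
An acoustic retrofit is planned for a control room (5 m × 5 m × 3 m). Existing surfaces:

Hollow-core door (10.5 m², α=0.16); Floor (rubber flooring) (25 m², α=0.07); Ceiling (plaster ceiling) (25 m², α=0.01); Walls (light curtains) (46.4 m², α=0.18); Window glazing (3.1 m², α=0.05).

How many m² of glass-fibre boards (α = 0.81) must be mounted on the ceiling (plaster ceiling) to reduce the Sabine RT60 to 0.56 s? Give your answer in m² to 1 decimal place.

11.7

Summing Sᵢαᵢ: 1.680 + 1.750 + 0.250 + 8.352 + 0.155 → A₁ = 12.187 sabins.
V = 75 m³. Target absorption A₂ = 0.161 × 75 / 0.56 = 21.562 sabins.
ΔA needed = 21.562 − 12.187 = 9.376 sabins.
Each m² of panel replacing the ceiling (plaster ceiling) adds (0.81 − 0.01) = 0.80 sabins.
Panel area = 9.376 / 0.80 = 11.7 m².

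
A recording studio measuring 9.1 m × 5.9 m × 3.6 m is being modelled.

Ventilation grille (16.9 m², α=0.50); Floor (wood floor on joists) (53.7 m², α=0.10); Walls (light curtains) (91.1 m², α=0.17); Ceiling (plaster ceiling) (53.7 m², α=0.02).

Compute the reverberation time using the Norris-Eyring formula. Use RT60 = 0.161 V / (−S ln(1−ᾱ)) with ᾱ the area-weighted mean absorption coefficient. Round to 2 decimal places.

0.95 sec

S = Σ Sᵢ = 215.4 m².
Absorption A = 16.9·0.50 + 53.7·0.10 + 91.1·0.17 + 53.7·0.02 = 30.381 sabins.
Mean coefficient ᾱ = A/S = 0.1410.
Eyring denominator: −S ln(1−ᾱ) = 32.738.
V = 9.1 × 5.9 × 3.6 = 193.284 m³.
T = 0.161·V/[−S·ln(1−ᾱ)] = 0.161·193.284/32.738 = 0.95 s.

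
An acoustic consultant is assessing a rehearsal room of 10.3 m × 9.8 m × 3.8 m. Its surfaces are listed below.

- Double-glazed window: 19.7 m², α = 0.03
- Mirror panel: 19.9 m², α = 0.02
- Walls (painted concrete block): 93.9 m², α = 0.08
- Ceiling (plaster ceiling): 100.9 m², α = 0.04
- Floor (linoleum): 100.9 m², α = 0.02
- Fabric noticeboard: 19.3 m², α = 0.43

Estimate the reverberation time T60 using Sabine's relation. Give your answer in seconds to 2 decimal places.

2.70 seconds

A = Σ Sᵢαᵢ = 19.7×0.03 + 19.9×0.02 + 93.9×0.08 + 100.9×0.04 + 100.9×0.02 + 19.3×0.43 = 22.854 sabins.
Volume V = 10.3 × 9.8 × 3.8 = 383.572 m³.
Sabine: RT60 = 0.161 × 383.572 / 22.854 = 2.70 s.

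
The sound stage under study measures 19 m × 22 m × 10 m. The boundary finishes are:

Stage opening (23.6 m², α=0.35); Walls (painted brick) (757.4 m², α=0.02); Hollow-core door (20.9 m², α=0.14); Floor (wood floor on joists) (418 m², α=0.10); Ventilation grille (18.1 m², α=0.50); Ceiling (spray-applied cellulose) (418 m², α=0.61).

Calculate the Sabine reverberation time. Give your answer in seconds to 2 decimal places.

2.03 seconds

Summing Sᵢαᵢ: 8.260 + 15.148 + 2.926 + 41.800 + 9.050 + 254.980 → A = 332.164 sabins.
V = 19·22·10 = 4180 m³.
T = 0.161 V/A = 0.161·4180/332.164 = 2.03 s.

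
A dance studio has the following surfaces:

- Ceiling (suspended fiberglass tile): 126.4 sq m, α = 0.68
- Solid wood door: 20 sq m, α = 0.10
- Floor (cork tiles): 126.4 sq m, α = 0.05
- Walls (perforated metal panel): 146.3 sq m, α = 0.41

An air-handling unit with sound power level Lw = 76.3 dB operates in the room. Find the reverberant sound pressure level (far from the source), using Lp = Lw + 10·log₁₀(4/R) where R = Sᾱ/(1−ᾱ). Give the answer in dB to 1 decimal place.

58.4 dB

Σ(Sᵢαᵢ) = 126.4·0.68 + 20·0.10 + 126.4·0.05 + 146.3·0.41 = 154.255; total area S = 419.1 sq m.
ᾱ = 154.255/419.1 = 0.3681; R = Sᾱ/(1−ᾱ) = 154.255/(1−0.3681) = 244.113 sq m.
Lp = Lw + 10 log₁₀(4/R) = 76.3 -17.86 = 58.4 dB.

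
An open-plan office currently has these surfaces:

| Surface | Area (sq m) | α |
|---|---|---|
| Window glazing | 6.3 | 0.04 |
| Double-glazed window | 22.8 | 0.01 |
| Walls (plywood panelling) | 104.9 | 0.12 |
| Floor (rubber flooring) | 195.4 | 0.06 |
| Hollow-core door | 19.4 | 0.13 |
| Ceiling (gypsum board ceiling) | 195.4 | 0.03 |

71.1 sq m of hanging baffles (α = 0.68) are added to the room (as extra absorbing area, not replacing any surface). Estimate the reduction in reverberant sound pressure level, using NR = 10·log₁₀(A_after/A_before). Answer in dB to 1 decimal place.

Total absorption A_before = 6.3×0.04 + 22.8×0.01 + 104.9×0.12 + 195.4×0.06 + 19.4×0.13 + 195.4×0.03
  = 0.252 + 0.228 + 12.588 + 11.724 + 2.522 + 5.862 = 33.176 sq m sabins.
Added absorption = 71.1 × 0.68 = 48.348 sabins.
A_after = 33.176 + 48.348 = 81.524 sabins.
Reduction = 10 log₁₀(A_after/A_before) = 10 log₁₀(2.4573) = 3.9 dB.

3.9 dB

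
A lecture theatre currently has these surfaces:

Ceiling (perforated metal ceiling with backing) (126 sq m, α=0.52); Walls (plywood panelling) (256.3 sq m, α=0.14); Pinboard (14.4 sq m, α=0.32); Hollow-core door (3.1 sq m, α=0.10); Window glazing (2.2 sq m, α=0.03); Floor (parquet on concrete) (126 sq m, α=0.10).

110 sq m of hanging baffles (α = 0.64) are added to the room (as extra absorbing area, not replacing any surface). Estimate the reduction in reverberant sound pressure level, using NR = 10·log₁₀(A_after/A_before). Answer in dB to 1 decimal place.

A_before = Σ Sᵢαᵢ = 126·0.52 + 256.3·0.14 + 14.4·0.32 + 3.1·0.10 + 2.2·0.03 + 126·0.10 = 118.986 sabins.
Added absorption = 110 × 0.64 = 70.400 sabins.
A_after = 118.986 + 70.400 = 189.386 sabins.
Reduction = 10 log₁₀(A_after/A_before) = 10 log₁₀(1.5917) = 2.0 dB.

2.0 dB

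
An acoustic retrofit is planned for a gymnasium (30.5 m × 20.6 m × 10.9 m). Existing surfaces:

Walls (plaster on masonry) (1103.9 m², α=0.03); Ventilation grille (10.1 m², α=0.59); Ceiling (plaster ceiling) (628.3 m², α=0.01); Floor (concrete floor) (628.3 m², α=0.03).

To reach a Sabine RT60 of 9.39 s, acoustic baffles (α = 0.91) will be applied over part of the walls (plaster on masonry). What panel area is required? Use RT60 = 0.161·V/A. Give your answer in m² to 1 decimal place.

60.5

A₁ = Σ Sᵢαᵢ = 1103.9·0.03 + 10.1·0.59 + 628.3·0.01 + 628.3·0.03 = 64.208 sabins.
Required A₂ = 0.161·6848.47/9.39 = 117.423 sabins.
Absorption to add: 117.423 − 64.208 = 53.215 sabins.
Net gain per m²: Δα = 0.91 − 0.03 = 0.88.
Area = ΔA/Δα = 53.215/0.88 = 60.5 m².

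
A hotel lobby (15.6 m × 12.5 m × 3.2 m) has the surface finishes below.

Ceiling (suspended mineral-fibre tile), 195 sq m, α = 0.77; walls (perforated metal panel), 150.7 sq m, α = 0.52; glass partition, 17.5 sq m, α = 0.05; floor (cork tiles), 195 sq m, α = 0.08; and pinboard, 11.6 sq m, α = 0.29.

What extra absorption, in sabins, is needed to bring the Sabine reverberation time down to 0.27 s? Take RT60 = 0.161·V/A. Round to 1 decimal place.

123.7 sabins

Equivalent absorption area: A₁ = 195×0.77 + 150.7×0.52 + 17.5×0.05 + 195×0.08 + 11.6×0.29 = 248.353 sq m.
Target A₂ = 0.161·624/0.27 = 372.089 sabins (V = 624 m³).
ΔA = A₂ − A₁ = 372.089 − 248.353 = 123.7 sabins.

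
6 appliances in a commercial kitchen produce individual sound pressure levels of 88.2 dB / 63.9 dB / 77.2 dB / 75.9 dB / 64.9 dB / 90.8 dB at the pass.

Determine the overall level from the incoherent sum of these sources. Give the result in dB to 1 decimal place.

92.9 dB

Converting to relative power and adding: 10^(88.2/10) + 10^(63.9/10) + 10^(77.2/10) + 10^(75.9/10) + 10^(64.9/10) + 10^(90.8/10) = 1.96e+09.
Back to dB: 10·log₁₀ Σ = 92.9 dB.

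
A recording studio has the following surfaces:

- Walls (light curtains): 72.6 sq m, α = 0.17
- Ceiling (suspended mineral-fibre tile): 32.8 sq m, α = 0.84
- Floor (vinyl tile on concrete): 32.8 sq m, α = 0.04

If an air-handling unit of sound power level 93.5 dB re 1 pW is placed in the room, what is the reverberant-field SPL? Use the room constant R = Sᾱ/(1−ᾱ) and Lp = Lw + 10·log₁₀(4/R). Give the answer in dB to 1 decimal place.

81.8 dB

A = 41.206 sabins; S = 138.2 sq m.
ᾱ = 41.206/138.2 = 0.2982; R = Sᾱ/(1−ᾱ) = 41.206/(1−0.2982) = 58.715 sq m.
Lp = Lw + 10 log₁₀(4/R) = 93.5 -11.67 = 81.8 dB.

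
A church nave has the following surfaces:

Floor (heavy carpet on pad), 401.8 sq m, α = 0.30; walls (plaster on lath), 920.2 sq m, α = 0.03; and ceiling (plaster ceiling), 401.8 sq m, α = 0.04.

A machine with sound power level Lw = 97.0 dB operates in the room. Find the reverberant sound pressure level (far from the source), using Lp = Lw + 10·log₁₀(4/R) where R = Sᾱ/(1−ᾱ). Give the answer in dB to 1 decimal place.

80.4 dB

A = 164.218 sabins; S = 1723.8 sq m.
ᾱ = 164.218/1723.8 = 0.0953; R = Sᾱ/(1−ᾱ) = 164.218/(1−0.0953) = 181.517 sq m.
Lp = 97.0 + 10·log₁₀(4/181.517) = 97.0 + (-16.57) = 80.4 dB.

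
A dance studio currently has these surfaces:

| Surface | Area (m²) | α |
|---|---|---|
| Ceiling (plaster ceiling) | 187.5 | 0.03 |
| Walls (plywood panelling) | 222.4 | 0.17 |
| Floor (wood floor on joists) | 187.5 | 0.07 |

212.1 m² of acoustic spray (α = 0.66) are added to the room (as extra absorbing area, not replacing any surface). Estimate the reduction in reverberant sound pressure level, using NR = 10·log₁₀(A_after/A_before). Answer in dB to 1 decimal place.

5.4 dB

Total absorption A_before = 187.5·0.03 + 222.4·0.17 + 187.5·0.07
  = 5.625 + 37.808 + 13.125 = 56.558 m² sabins.
Added absorption = 212.1 × 0.66 = 139.986 sabins.
A_after = 56.558 + 139.986 = 196.544 sabins.
Reduction = 10 log₁₀(A_after/A_before) = 10 log₁₀(3.4751) = 5.4 dB.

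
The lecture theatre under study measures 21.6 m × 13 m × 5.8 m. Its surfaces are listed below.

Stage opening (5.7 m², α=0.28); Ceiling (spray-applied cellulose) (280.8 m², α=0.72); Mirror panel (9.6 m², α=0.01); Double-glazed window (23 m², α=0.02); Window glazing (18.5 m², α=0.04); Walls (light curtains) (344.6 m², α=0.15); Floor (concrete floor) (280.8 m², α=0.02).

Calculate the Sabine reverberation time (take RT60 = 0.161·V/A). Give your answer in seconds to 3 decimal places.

A = Σ Sᵢαᵢ = 5.7·0.28 + 280.8·0.72 + 9.6·0.01 + 23·0.02 + 18.5·0.04 + 344.6·0.15 + 280.8·0.02 = 262.374 sabins.
Room volume: 1628.64 m³.
Sabine: RT60 = 0.161 × 1628.64 / 262.374 = 0.999 s.

0.999 sec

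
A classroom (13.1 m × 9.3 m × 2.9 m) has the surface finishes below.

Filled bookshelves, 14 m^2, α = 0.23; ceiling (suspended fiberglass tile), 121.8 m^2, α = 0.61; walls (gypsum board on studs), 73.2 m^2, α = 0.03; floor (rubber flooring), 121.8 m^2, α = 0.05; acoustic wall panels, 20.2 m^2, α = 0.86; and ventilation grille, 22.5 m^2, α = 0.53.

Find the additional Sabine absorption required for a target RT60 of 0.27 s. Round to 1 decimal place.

95.6 sabins

Total absorption A₁ = 14×0.23 + 121.8×0.61 + 73.2×0.03 + 121.8×0.05 + 20.2×0.86 + 22.5×0.53
  = 3.220 + 74.298 + 2.196 + 6.090 + 17.372 + 11.925 = 115.101 m^2 sabins.
Target A₂ = 0.161·353.307/0.27 = 210.676 sabins (V = 353.307 m³).
Additional absorption ΔA = 210.676 − 115.101 = 95.6 sabins.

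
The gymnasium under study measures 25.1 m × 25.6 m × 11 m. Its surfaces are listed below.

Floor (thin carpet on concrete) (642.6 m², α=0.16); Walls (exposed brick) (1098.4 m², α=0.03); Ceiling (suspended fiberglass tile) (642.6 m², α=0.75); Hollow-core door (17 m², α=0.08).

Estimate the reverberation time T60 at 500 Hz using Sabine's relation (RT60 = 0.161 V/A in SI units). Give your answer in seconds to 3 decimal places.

A = Σ Sᵢαᵢ = 642.6·0.16 + 1098.4·0.03 + 642.6·0.75 + 17·0.08 = 619.078 sabins.
V = 25.1·25.6·11 = 7068.16 m³.
RT60 = 0.161 · V / A = 0.161 × 7068.16 / 619.078 = 1.838 s.

1.838 s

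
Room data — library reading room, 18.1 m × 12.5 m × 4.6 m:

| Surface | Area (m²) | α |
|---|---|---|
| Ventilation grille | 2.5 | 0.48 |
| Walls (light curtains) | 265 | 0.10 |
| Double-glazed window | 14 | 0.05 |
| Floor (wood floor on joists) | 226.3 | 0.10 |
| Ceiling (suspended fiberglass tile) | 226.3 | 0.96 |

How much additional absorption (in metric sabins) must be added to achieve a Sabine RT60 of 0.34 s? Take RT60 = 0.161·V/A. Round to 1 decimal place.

Summing Sᵢαᵢ: 1.200 + 26.500 + 0.700 + 22.630 + 217.248 → A₁ = 268.278 sabins.
Target A₂ = 0.161·1040.75/0.34 = 492.826 sabins (V = 1040.75 m³).
ΔA = A₂ − A₁ = 492.826 − 268.278 = 224.5 sabins.

224.5 sabins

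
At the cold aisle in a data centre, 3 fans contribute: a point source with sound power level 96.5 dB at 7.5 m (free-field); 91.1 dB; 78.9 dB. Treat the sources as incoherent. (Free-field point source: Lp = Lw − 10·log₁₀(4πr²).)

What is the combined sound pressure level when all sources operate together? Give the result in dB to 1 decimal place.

Source at 7.5 m: Lp = 96.5 − 10·log₁₀(4π·7.5²) = 96.5 − 10·log₁₀(706.858) = 68.0 dB.
Σ 10^(Lᵢ/10) = 1.372e+09.
Combined level = 10 log₁₀(1.372e+09) = 91.4 dB.

91.4 dB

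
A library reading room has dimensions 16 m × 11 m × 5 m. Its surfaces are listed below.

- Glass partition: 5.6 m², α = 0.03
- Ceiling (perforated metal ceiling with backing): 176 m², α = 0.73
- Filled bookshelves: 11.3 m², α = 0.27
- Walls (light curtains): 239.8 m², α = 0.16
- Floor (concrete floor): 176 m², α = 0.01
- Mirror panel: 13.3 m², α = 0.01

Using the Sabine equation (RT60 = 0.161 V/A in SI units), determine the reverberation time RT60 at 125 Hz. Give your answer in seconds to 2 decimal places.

0.82 s

Total absorption A = 5.6·0.03 + 176·0.73 + 11.3·0.27 + 239.8·0.16 + 176·0.01 + 13.3·0.01
  = 0.168 + 128.480 + 3.051 + 38.368 + 1.760 + 0.133 = 171.960 m² sabins.
Volume V = 16 × 11 × 5 = 880 m³.
Sabine: RT60 = 0.161 × 880 / 171.960 = 0.82 s.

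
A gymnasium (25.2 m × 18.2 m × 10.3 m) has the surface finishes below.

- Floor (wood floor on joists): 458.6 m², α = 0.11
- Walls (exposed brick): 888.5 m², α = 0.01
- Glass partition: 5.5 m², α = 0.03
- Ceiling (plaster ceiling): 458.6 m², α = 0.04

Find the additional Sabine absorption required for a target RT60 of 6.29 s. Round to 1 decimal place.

Total absorption A₁ = 458.6×0.11 + 888.5×0.01 + 5.5×0.03 + 458.6×0.04
  = 50.446 + 8.885 + 0.165 + 18.344 = 77.840 m² sabins.
Target A₂ = 0.161·4723.992/6.29 = 120.916 sabins (V = 4723.992 m³).
ΔA = A₂ − A₁ = 120.916 − 77.840 = 43.1 sabins.

43.1 sabins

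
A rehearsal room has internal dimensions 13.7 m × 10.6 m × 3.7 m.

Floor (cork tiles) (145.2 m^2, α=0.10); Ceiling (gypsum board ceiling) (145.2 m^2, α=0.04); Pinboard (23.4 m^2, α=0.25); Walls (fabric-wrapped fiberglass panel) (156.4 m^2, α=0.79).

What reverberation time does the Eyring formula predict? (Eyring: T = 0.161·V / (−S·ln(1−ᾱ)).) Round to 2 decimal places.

Total surface area S = 145.2 + 145.2 + 23.4 + 156.4 = 470.2 m^2.
Absorption A = 145.2×0.10 + 145.2×0.04 + 23.4×0.25 + 156.4×0.79 = 149.734 sabins.
Mean coefficient ᾱ = A/S = 0.3184.
Eyring denominator: −S ln(1−ᾱ) = 180.233.
V = 13.7 × 10.6 × 3.7 = 537.314 m³.
RT60 = 0.161 × 537.314 / 180.233 = 0.48 s.

0.48 sec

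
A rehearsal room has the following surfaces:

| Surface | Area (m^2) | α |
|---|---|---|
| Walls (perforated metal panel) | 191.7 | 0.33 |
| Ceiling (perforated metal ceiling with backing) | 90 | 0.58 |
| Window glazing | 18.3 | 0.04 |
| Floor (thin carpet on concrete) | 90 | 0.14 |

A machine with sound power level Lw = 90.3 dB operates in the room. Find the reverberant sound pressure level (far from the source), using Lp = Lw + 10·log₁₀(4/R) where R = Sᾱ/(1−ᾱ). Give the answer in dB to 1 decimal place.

A = 128.793 sabins; S = 390.0 m^2.
ᾱ = 0.3302, so room constant R = A/(1−ᾱ) = 192.286 m^2.
Lp = 90.3 + 10·log₁₀(4/192.286) = 90.3 + (-16.82) = 73.5 dB.

73.5 dB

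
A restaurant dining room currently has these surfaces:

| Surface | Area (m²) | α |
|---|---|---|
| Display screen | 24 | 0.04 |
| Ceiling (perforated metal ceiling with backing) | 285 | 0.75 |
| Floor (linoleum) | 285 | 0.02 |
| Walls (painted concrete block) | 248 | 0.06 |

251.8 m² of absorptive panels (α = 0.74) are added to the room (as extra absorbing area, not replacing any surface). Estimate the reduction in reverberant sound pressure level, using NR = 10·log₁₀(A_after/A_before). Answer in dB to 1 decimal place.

2.5 dB

Summing Sᵢαᵢ: 0.960 + 213.750 + 5.700 + 14.880 → A_before = 235.290 sabins.
Treatment contributes 251.8·0.74 = 186.332 sabins.
New total A_after = 421.622 sabins.
Reduction = 10 log₁₀(A_after/A_before) = 10 log₁₀(1.7919) = 2.5 dB.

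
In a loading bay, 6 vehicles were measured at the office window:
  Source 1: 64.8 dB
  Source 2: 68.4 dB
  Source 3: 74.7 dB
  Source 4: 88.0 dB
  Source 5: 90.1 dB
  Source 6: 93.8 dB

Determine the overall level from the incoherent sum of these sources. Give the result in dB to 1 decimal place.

96.1 dB

Converting to relative power and adding: 10^(64.8/10) + 10^(68.4/10) + 10^(74.7/10) + 10^(88.0/10) + 10^(90.1/10) + 10^(93.8/10) = 4.093e+09.
Back to dB: 10·log₁₀ Σ = 96.1 dB.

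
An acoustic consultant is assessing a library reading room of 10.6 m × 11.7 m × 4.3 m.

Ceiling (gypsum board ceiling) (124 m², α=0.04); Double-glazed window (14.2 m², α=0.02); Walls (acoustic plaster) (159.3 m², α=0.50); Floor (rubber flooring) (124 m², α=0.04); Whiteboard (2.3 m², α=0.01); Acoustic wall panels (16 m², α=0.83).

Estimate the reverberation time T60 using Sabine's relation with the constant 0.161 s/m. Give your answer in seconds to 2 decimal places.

0.83 sec

Summing Sᵢαᵢ: 4.960 + 0.284 + 79.650 + 4.960 + 0.023 + 13.280 → A = 103.157 sabins.
V = 10.6·11.7·4.3 = 533.286 m³.
RT60 = 0.161 · V / A = 0.161 × 533.286 / 103.157 = 0.83 s.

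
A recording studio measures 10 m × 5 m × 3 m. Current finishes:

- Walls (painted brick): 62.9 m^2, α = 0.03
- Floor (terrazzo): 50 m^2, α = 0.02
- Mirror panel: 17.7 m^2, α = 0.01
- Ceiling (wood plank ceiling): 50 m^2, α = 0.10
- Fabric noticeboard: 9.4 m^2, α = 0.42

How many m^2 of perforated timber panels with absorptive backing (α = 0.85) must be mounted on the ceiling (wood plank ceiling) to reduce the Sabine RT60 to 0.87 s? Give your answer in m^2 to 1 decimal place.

A₁ = Σ Sᵢαᵢ = 62.9×0.03 + 50×0.02 + 17.7×0.01 + 50×0.10 + 9.4×0.42 = 12.012 sabins.
V = 150 m³. Target absorption A₂ = 0.161 × 150 / 0.87 = 27.759 sabins.
Absorption to add: 27.759 − 12.012 = 15.747 sabins.
Net gain per m^2: Δα = 0.85 − 0.10 = 0.75.
Panel area = 15.747 / 0.75 = 21.0 m^2.

21.0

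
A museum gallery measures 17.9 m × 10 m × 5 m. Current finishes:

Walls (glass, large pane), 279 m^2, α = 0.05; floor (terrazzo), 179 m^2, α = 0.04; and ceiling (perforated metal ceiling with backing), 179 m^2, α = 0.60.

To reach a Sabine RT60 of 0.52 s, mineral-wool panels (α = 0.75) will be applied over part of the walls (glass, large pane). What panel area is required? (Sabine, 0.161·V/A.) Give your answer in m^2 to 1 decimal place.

212.3

A₁ = Σ Sᵢαᵢ = 279·0.05 + 179·0.04 + 179·0.60 = 128.510 sabins.
Required A₂ = 0.161·895/0.52 = 277.106 sabins.
Absorption to add: 277.106 − 128.510 = 148.596 sabins.
Net gain per m^2: Δα = 0.75 − 0.05 = 0.70.
Panel area = 148.596 / 0.70 = 212.3 m^2.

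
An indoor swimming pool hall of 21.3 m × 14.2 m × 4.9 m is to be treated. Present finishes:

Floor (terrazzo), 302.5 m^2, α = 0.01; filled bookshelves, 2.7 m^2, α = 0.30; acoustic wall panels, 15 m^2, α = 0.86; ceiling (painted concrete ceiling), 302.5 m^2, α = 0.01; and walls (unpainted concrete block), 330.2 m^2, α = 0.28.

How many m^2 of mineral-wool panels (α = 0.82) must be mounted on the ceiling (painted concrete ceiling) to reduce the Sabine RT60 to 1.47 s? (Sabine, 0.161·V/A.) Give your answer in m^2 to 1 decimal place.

Equivalent absorption area: A₁ = 302.5×0.01 + 2.7×0.30 + 15×0.86 + 302.5×0.01 + 330.2×0.28 = 112.216 m^2.
V = 1482.054 m³. Target absorption A₂ = 0.161 × 1482.054 / 1.47 = 162.320 sabins.
ΔA needed = 162.320 − 112.216 = 50.104 sabins.
Each m^2 of panel replacing the ceiling (painted concrete ceiling) adds (0.82 − 0.01) = 0.81 sabins.
Area = ΔA/Δα = 50.104/0.81 = 61.9 m^2.

61.9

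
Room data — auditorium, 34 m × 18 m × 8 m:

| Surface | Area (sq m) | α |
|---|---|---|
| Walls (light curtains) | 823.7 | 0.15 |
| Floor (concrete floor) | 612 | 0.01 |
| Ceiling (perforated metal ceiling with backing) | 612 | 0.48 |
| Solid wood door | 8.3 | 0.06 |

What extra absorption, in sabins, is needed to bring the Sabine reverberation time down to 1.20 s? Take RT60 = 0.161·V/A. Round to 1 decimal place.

232.9 sabins

Equivalent absorption area: A₁ = 823.7×0.15 + 612×0.01 + 612×0.48 + 8.3×0.06 = 423.933 sq m.
For T = 1.20 s, need A₂ = 0.161·V/T = 0.161·4896/1.20 = 656.880 sabins.
Additional absorption ΔA = 656.880 − 423.933 = 232.9 sabins.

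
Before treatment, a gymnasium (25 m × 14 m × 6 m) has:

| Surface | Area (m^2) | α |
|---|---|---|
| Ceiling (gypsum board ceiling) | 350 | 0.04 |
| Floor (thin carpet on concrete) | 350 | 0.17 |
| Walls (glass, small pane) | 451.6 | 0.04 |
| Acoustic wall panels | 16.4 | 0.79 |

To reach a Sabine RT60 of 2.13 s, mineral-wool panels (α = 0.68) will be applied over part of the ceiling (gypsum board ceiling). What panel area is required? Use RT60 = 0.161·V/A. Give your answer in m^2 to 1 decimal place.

Total absorption A₁ = 350*0.04 + 350*0.17 + 451.6*0.04 + 16.4*0.79
  = 14.000 + 59.500 + 18.064 + 12.956 = 104.520 m^2 sabins.
V = 2100 m³. Target absorption A₂ = 0.161 × 2100 / 2.13 = 158.732 sabins.
Absorption to add: 158.732 − 104.520 = 54.212 sabins.
Net gain per m^2: Δα = 0.68 − 0.04 = 0.64.
Area = ΔA/Δα = 54.212/0.64 = 84.7 m^2.

84.7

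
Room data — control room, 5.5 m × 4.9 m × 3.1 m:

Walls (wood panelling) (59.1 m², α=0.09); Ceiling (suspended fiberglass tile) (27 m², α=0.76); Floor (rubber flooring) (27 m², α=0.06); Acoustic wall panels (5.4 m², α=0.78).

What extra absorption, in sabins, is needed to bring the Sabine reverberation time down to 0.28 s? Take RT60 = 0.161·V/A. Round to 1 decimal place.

16.4 sabins

Summing Sᵢαᵢ: 5.319 + 20.520 + 1.620 + 4.212 → A₁ = 31.671 sabins.
For T = 0.28 s, need A₂ = 0.161·V/T = 0.161·83.545/0.28 = 48.038 sabins.
Additional absorption ΔA = 48.038 − 31.671 = 16.4 sabins.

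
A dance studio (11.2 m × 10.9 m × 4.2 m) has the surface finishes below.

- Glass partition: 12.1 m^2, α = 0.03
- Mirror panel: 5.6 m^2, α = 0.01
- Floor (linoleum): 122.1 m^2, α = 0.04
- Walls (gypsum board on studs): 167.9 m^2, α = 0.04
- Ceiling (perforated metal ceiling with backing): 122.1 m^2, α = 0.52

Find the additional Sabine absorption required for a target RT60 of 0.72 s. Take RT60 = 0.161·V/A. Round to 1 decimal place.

39.1 sabins

A₁ = Σ Sᵢαᵢ = 12.1*0.03 + 5.6*0.01 + 122.1*0.04 + 167.9*0.04 + 122.1*0.52 = 75.511 sabins.
V = 512.736 m³. Required absorption A₂ = 0.161 × 512.736 / 0.72 = 114.653 sabins.
ΔA = A₂ − A₁ = 114.653 − 75.511 = 39.1 sabins.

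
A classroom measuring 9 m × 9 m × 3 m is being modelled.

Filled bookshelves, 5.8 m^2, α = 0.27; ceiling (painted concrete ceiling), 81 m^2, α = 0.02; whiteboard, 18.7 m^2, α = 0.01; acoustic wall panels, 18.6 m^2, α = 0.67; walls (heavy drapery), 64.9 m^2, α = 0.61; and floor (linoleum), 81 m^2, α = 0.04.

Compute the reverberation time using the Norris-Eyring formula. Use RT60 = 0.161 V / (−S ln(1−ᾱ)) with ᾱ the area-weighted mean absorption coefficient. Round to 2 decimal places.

Total surface area S = 5.8 + 81 + 18.7 + 18.6 + 64.9 + 81 = 270.0 m^2.
Σ(Sᵢαᵢ) = 5.8×0.27 + 81×0.02 + 18.7×0.01 + 18.6×0.67 + 64.9×0.61 + 81×0.04 = 58.664.
Mean coefficient ᾱ = A/S = 0.2173.
Eyring denominator: −S ln(1−ᾱ) = 66.152.
V = 9 × 9 × 3 = 243 m³.
T = 0.161·V/[−S·ln(1−ᾱ)] = 0.161·243/66.152 = 0.59 s.

0.59 sec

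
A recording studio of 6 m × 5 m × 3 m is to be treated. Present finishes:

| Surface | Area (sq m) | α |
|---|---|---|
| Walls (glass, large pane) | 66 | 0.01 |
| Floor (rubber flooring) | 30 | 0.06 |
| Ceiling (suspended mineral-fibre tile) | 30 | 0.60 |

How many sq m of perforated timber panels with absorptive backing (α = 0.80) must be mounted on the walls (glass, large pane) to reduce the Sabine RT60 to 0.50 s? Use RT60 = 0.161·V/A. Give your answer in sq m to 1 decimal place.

10.8

Equivalent absorption area: A₁ = 66×0.01 + 30×0.06 + 30×0.60 = 20.460 sq m.
Required A₂ = 0.161·90/0.50 = 28.980 sabins.
Absorption to add: 28.980 − 20.460 = 8.520 sabins.
Net gain per sq m: Δα = 0.80 − 0.01 = 0.79.
Panel area = 8.520 / 0.79 = 10.8 sq m.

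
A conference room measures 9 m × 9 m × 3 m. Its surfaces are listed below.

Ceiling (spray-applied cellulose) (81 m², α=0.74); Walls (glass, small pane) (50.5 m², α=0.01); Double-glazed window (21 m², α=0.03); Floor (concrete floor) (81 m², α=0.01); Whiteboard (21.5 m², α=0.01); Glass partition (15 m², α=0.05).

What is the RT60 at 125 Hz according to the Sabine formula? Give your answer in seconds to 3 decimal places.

0.622 s

A = Σ Sᵢαᵢ = 81*0.74 + 50.5*0.01 + 21*0.03 + 81*0.01 + 21.5*0.01 + 15*0.05 = 62.850 sabins.
V = 9·9·3 = 243 m³.
Sabine: RT60 = 0.161 × 243 / 62.850 = 0.622 s.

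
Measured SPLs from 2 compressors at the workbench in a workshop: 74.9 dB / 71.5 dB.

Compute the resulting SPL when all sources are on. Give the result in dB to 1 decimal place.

Converting to relative power and adding: 10^(74.9/10) + 10^(71.5/10) = 4.503e+07.
L_total = 10·log₁₀(4.503e+07) = 76.5 dB.

76.5 dB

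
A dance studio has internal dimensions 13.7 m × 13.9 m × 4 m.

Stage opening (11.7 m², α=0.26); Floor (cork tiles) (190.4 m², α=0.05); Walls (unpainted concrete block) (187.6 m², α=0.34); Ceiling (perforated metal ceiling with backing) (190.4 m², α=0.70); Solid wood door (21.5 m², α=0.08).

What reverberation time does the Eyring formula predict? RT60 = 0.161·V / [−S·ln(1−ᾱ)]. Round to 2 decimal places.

Total surface area S = 11.7 + 190.4 + 187.6 + 190.4 + 21.5 = 601.6 m².
Absorption A = 11.7×0.26 + 190.4×0.05 + 187.6×0.34 + 190.4×0.70 + 21.5×0.08 = 211.346 sabins.
Mean coefficient ᾱ = A/S = 0.3513.
−S·ln(1−ᾱ) = −601.6 × ln(1 − 0.3513) = 260.363.
V = 13.7 × 13.9 × 4 = 761.72 m³.
RT60 = 0.161 × 761.72 / 260.363 = 0.47 s.

0.47 seconds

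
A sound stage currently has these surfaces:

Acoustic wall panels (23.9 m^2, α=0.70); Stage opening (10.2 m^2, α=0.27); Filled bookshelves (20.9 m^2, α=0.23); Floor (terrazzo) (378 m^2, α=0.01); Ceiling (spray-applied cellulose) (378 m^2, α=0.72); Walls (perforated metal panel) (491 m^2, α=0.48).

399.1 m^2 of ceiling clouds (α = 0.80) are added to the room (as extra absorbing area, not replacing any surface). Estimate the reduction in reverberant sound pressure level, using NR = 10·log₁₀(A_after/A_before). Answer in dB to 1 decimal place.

A_before = Σ Sᵢαᵢ = 23.9×0.70 + 10.2×0.27 + 20.9×0.23 + 378×0.01 + 378×0.72 + 491×0.48 = 535.911 sabins.
Added absorption = 399.1 × 0.80 = 319.280 sabins.
A_after = 535.911 + 319.280 = 855.191 sabins.
NR = 10·log₁₀(855.191/535.911) = 2.0 dB.

2.0 dB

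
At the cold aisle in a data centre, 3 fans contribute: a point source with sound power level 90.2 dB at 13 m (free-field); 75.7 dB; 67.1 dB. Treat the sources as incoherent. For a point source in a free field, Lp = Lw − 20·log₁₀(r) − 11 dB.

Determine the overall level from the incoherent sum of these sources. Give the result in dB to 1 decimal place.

76.3 dB

Source at 13 m: Lp = 90.2 − 20·log₁₀(13) − 11 = 56.9 dB.
Sum in the linear (power) domain: Σ 10^(Lᵢ/10) = 10^(56.9/10) + 10^(75.7/10) + 10^(67.1/10) = 4.277e+07.
L_total = 10·log₁₀(4.277e+07) = 76.3 dB.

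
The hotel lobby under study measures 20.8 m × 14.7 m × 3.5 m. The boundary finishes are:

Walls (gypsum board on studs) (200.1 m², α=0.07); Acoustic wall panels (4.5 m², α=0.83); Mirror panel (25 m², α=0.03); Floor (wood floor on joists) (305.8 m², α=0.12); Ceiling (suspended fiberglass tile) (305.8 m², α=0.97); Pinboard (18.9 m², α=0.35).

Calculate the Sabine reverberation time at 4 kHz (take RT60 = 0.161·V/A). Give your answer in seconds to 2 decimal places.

A = Σ Sᵢαᵢ = 200.1·0.07 + 4.5·0.83 + 25·0.03 + 305.8·0.12 + 305.8·0.97 + 18.9·0.35 = 358.429 sabins.
Volume V = 20.8 × 14.7 × 3.5 = 1070.16 m³.
Sabine: RT60 = 0.161 × 1070.16 / 358.429 = 0.48 s.

0.48 s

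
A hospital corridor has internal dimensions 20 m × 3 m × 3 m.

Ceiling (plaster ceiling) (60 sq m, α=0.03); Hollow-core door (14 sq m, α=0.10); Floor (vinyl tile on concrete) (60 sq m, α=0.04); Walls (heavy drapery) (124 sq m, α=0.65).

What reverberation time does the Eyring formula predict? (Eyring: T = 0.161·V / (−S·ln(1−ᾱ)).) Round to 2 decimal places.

Total surface area S = 60 + 14 + 60 + 124 = 258.0 sq m.
Absorption A = 60×0.03 + 14×0.10 + 60×0.04 + 124×0.65 = 86.200 sabins.
Mean coefficient ᾱ = A/S = 0.3341.
Eyring denominator: −S ln(1−ᾱ) = 104.907.
V = 20 × 3 × 3 = 180 m³.
T = 0.161·V/[−S·ln(1−ᾱ)] = 0.161·180/104.907 = 0.28 s.

0.28 sec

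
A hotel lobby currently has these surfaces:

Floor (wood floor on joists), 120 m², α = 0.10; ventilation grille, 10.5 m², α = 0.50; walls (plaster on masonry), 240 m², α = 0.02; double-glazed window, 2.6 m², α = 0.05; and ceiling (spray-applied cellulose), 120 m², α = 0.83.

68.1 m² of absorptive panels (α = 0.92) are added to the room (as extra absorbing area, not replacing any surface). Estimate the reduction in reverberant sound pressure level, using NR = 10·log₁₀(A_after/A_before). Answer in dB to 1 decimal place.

Equivalent absorption area: A_before = 120×0.10 + 10.5×0.50 + 240×0.02 + 2.6×0.05 + 120×0.83 = 121.780 m².
Treatment contributes 68.1·0.92 = 62.652 sabins.
A_after = 121.780 + 62.652 = 184.432 sabins.
Reduction = 10 log₁₀(A_after/A_before) = 10 log₁₀(1.5145) = 1.8 dB.

1.8 dB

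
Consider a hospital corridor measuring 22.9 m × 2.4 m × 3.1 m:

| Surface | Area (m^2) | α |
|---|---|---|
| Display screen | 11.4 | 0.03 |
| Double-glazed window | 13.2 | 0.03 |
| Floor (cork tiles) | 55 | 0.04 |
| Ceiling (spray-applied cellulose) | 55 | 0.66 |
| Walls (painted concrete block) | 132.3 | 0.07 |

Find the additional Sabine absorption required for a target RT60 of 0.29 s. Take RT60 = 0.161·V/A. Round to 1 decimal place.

Summing Sᵢαᵢ: 0.342 + 0.396 + 2.200 + 36.300 + 9.261 → A₁ = 48.499 sabins.
Target A₂ = 0.161·170.376/0.29 = 94.588 sabins (V = 170.376 m³).
ΔA = A₂ − A₁ = 94.588 − 48.499 = 46.1 sabins.

46.1 sabins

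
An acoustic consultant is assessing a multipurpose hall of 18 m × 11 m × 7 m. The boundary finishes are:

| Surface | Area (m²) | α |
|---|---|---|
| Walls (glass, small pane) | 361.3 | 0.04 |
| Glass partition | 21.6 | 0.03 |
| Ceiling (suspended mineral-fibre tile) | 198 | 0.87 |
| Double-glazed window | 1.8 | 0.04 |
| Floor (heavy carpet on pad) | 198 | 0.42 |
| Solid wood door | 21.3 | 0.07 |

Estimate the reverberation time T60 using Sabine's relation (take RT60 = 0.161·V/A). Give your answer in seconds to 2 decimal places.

Summing Sᵢαᵢ: 14.452 + 0.648 + 172.260 + 0.072 + 83.160 + 1.491 → A = 272.083 sabins.
Volume V = 18 × 11 × 7 = 1386 m³.
T = 0.161 V/A = 0.161·1386/272.083 = 0.82 s.

0.82 s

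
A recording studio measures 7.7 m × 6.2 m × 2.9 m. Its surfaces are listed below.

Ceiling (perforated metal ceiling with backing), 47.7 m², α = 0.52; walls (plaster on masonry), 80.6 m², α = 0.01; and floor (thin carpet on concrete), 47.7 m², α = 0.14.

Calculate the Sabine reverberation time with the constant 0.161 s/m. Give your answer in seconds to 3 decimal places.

A = Σ Sᵢαᵢ = 47.7·0.52 + 80.6·0.01 + 47.7·0.14 = 32.288 sabins.
Room volume: 138.446 m³.
Sabine: RT60 = 0.161 × 138.446 / 32.288 = 0.690 s.

0.690 s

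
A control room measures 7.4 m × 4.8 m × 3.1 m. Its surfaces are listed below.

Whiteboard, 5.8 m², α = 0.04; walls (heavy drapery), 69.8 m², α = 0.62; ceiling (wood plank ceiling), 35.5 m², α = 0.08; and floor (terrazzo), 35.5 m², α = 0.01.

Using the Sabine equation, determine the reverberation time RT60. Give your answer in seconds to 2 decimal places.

Total absorption A = 5.8·0.04 + 69.8·0.62 + 35.5·0.08 + 35.5·0.01
  = 0.232 + 43.276 + 2.840 + 0.355 = 46.703 m² sabins.
Room volume: 110.112 m³.
RT60 = 0.161 · V / A = 0.161 × 110.112 / 46.703 = 0.38 s.

0.38 s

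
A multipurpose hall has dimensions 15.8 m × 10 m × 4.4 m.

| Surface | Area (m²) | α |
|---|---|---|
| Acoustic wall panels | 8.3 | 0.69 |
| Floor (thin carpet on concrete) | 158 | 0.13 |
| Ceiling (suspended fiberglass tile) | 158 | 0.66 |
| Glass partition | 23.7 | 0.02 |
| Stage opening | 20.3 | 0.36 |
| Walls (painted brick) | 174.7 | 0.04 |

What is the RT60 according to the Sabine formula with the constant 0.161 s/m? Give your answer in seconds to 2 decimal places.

Equivalent absorption area: A = 8.3*0.69 + 158*0.13 + 158*0.66 + 23.7*0.02 + 20.3*0.36 + 174.7*0.04 = 145.317 m².
Room volume: 695.2 m³.
T = 0.161 V/A = 0.161·695.2/145.317 = 0.77 s.

0.77 s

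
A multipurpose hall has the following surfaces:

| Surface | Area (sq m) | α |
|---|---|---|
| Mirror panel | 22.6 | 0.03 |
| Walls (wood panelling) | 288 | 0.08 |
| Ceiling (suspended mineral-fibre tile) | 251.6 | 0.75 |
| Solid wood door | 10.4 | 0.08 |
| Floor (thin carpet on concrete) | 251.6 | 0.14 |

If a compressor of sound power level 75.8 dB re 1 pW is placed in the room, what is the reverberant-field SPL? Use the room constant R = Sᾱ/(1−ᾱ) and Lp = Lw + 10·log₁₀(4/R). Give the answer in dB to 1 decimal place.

56.3 dB

A = 248.474 sabins; S = 824.2 sq m.
ᾱ = 0.3015, so room constant R = A/(1−ᾱ) = 355.725 sq m.
Lp = 75.8 + 10·log₁₀(4/355.725) = 75.8 + (-19.49) = 56.3 dB.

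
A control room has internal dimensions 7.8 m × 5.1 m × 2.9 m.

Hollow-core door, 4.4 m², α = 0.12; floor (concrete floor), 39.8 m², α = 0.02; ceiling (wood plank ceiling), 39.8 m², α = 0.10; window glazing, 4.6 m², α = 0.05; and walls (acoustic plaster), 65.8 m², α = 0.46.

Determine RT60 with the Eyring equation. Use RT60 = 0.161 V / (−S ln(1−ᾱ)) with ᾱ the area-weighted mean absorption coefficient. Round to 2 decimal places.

0.46 seconds

S = Σ Sᵢ = 154.4 m².
Σ(Sᵢαᵢ) = 4.4·0.12 + 39.8·0.02 + 39.8·0.10 + 4.6·0.05 + 65.8·0.46 = 35.802.
ᾱ = 35.802 / 154.4 = 0.2319.
Eyring denominator: −S ln(1−ᾱ) = 40.736.
V = 7.8 × 5.1 × 2.9 = 115.362 m³.
RT60 = 0.161 × 115.362 / 40.736 = 0.46 s.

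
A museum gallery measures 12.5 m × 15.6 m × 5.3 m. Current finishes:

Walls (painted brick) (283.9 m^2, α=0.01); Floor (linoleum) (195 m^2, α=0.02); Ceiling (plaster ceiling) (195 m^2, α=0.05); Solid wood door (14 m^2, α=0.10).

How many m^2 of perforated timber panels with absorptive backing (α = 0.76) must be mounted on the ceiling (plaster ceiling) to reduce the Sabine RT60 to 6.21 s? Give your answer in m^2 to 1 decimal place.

12.5

Equivalent absorption area: A₁ = 283.9×0.01 + 195×0.02 + 195×0.05 + 14×0.10 = 17.889 m^2.
V = 1033.5 m³. Target absorption A₂ = 0.161 × 1033.5 / 6.21 = 26.794 sabins.
ΔA needed = 26.794 − 17.889 = 8.905 sabins.
Each m^2 of panel replacing the ceiling (plaster ceiling) adds (0.76 − 0.05) = 0.71 sabins.
Area = ΔA/Δα = 8.905/0.71 = 12.5 m^2.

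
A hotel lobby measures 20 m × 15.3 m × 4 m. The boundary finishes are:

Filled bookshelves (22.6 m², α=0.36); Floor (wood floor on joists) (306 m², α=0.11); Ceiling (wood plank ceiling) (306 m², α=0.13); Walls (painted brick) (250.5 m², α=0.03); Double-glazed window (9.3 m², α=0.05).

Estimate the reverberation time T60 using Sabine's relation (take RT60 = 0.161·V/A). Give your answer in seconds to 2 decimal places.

A = Σ Sᵢαᵢ = 22.6·0.36 + 306·0.11 + 306·0.13 + 250.5·0.03 + 9.3·0.05 = 89.556 sabins.
Room volume: 1224 m³.
RT60 = 0.161 · V / A = 0.161 × 1224 / 89.556 = 2.20 s.

2.20 sec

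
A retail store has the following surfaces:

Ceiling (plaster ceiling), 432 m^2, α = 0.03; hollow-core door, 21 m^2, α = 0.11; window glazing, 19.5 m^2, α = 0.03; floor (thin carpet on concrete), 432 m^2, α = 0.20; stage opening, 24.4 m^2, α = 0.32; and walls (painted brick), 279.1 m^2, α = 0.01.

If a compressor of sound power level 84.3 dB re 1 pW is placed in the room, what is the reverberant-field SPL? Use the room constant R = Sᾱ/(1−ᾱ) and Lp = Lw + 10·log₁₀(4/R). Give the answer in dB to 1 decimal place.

69.4 dB

A = 112.854 sabins; S = 1208.0 m^2.
ᾱ = 112.854/1208.0 = 0.0934; R = Sᾱ/(1−ᾱ) = 112.854/(1−0.0934) = 124.480 m^2.
Lp = Lw + 10 log₁₀(4/R) = 84.3 -14.93 = 69.4 dB.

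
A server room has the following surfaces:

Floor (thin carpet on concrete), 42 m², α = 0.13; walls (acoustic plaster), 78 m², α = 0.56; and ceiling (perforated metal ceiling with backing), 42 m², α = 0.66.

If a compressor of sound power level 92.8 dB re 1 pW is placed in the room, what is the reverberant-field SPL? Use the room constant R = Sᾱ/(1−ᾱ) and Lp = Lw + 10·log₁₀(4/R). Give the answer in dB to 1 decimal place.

A = 76.860 sabins; S = 162.0 m².
ᾱ = 0.4744, so room constant R = A/(1−ᾱ) = 146.233 m².
Lp = Lw + 10 log₁₀(4/R) = 92.8 -15.63 = 77.2 dB.

77.2 dB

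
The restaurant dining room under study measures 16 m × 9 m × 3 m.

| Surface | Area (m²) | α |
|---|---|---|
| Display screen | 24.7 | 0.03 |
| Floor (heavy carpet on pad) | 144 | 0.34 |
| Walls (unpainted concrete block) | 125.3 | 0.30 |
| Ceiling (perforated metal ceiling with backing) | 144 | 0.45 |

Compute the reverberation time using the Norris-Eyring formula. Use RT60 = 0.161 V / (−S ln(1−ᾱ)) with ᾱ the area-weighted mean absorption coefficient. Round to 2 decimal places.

Total surface area S = 24.7 + 144 + 125.3 + 144 = 438.0 m².
Σ(Sᵢαᵢ) = 24.7·0.03 + 144·0.34 + 125.3·0.30 + 144·0.45 = 152.091.
ᾱ = 152.091 / 438.0 = 0.3472.
Eyring denominator: −S ln(1−ᾱ) = 186.800.
V = 16 × 9 × 3 = 432 m³.
RT60 = 0.161 × 432 / 186.800 = 0.37 s.

0.37 sec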